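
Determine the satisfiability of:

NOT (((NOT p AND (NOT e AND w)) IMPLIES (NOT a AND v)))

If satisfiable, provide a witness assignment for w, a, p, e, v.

w = True; a = True; p = False; e = False; v = True

  NOT (((NOT p AND (NOT e AND w)) IMPLIES (NOT a AND v))) = True
    (NOT p AND (NOT e AND w)) IMPLIES (NOT a AND v) = False
      NOT p AND (NOT e AND w) = True
        NOT p = True
        NOT e AND w = True
          NOT e = True
      NOT a AND v = False
        NOT a = False
The formula evaluates to True.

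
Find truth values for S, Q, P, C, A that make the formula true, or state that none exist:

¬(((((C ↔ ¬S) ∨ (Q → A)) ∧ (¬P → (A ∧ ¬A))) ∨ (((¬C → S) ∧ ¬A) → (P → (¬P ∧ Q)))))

S = True; Q = True; P = True; C = True; A = False

  ¬(((((C ↔ ¬S) ∨ (Q → A)) ∧ (¬P → (A ∧ ¬A))) ∨ (((¬C → S) ∧ ¬A) → (P → (¬P ∧ Q))))) = True
    (((C ↔ ¬S) ∨ (Q → A)) ∧ (¬P → (A ∧ ¬A))) ∨ (((¬C → S) ∧ ¬A) → (P → (¬P ∧ Q))) = False
      ((C ↔ ¬S) ∨ (Q → A)) ∧ (¬P → (A ∧ ¬A)) = False
        (C ↔ ¬S) ∨ (Q → A) = False
          C ↔ ¬S = False
            ¬S = False
          Q → A = False
        ¬P → (A ∧ ¬A) = True
          ¬P = False
          A ∧ ¬A = False
            ¬A = True
      ((¬C → S) ∧ ¬A) → (P → (¬P ∧ Q)) = False
        (¬C → S) ∧ ¬A = True
          ¬C → S = True
            ¬C = False
          ¬A = True
        P → (¬P ∧ Q) = False
          ¬P ∧ Q = False
            ¬P = False
The formula evaluates to True.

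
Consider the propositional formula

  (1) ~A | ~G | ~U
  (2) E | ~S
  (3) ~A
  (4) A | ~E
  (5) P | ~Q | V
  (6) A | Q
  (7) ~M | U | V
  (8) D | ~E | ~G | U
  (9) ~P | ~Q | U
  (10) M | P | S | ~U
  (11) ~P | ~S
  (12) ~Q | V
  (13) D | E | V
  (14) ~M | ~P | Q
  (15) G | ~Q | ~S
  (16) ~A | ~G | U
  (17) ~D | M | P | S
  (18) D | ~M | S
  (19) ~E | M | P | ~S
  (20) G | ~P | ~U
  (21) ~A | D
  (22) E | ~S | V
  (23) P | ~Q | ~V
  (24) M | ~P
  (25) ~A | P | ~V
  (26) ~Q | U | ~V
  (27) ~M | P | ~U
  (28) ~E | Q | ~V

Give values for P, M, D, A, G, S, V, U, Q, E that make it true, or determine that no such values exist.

Unit clause (~A) forces A = False.
In (A | ~E) only ~E is left, so E = False.
In (A | Q) only Q is left, so Q = True.
In (~Q | V) only V is left, so V = True.
In (P | ~Q | ~V) only P is left, so P = True.
In (M | ~P) only M is left, so M = True.
In (~Q | U | ~V) only U is left, so U = True.
In (E | ~S) only ~S is left, so S = False.
In (D | ~M | S) only D is left, so D = True.
In (G | ~P | ~U) only G is left, so G = True.
All clauses satisfied.

P: True, M: True, D: True, A: False, G: True, S: False, V: True, U: True, Q: True, E: False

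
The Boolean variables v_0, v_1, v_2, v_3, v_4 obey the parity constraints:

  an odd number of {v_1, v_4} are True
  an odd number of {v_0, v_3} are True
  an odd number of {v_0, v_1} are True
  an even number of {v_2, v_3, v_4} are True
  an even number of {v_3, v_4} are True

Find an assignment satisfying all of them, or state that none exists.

No satisfying assignment exists.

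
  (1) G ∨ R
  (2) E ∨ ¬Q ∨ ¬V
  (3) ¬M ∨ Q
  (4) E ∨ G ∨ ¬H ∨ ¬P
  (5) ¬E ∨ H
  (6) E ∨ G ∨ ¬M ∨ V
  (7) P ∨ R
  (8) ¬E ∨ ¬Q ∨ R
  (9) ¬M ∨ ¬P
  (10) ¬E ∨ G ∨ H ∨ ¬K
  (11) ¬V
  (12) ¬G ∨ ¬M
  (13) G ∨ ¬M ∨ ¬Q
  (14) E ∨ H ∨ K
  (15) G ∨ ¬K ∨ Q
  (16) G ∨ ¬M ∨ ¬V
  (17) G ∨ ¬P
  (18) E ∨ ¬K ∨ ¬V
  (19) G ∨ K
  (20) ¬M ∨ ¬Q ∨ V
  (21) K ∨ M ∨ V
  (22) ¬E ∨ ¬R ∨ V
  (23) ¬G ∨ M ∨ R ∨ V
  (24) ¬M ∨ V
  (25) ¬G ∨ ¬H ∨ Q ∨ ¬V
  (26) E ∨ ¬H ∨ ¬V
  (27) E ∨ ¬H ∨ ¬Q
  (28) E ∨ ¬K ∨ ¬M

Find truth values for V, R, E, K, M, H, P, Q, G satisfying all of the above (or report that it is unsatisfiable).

V = False, R = True, E = False, K = True, M = False, H = False, P = True, Q = False, G = True

Unit clause (¬V) forces V = False.
In (¬M ∨ V) only ¬M is left, so M = False.
In (K ∨ M ∨ V) only K is left, so K = True.
Try R = False:
  (G ∨ R) forces G = True.
  clause (¬G ∨ M ∨ R ∨ V) is falsified — backtrack.
So R = True.
  then (¬E ∨ ¬R ∨ V) forces E = False.
Set H = False.
Set P = True.
  then (G ∨ ¬P) forces G = True.
Set Q = False.
All clauses satisfied.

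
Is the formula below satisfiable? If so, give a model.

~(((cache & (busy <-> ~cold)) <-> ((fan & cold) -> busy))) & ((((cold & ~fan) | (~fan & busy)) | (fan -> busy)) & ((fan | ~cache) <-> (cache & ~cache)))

cache = True, cold = False, fan = False, busy = False

  ~(((cache & (busy <-> ~cold)) <-> ((fan & cold) -> busy))) = True
    (cache & (busy <-> ~cold)) <-> ((fan & cold) -> busy) = False
      cache & (busy <-> ~cold) = False
        busy <-> ~cold = False
          ~cold = True
      (fan & cold) -> busy = True
        fan & cold = False
  (((cold & ~fan) | (~fan & busy)) | (fan -> busy)) & ((fan | ~cache) <-> (cache & ~cache)) = True
    ((cold & ~fan) | (~fan & busy)) | (fan -> busy) = True
      (cold & ~fan) | (~fan & busy) = False
        cold & ~fan = False
          ~fan = True
        ~fan & busy = False
          ~fan = True
      fan -> busy = True
    (fan | ~cache) <-> (cache & ~cache) = True
      fan | ~cache = False
        ~cache = False
      cache & ~cache = False
        ~cache = False
Both conjuncts True, so the formula holds.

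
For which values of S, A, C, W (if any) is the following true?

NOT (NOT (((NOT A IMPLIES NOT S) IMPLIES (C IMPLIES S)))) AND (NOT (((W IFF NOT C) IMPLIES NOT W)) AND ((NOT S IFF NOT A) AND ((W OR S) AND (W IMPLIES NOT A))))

S: False, A: False, C: False, W: True

  NOT (NOT (((NOT A IMPLIES NOT S) IMPLIES (C IMPLIES S)))) = True
    NOT (((NOT A IMPLIES NOT S) IMPLIES (C IMPLIES S))) = False
      (NOT A IMPLIES NOT S) IMPLIES (C IMPLIES S) = True
        NOT A IMPLIES NOT S = True
          NOT A = True
          NOT S = True
        C IMPLIES S = True
  NOT (((W IFF NOT C) IMPLIES NOT W)) AND ((NOT S IFF NOT A) AND ((W OR S) AND (W IMPLIES NOT A))) = True
    NOT (((W IFF NOT C) IMPLIES NOT W)) = True
      (W IFF NOT C) IMPLIES NOT W = False
        W IFF NOT C = True
          NOT C = True
        NOT W = False
    (NOT S IFF NOT A) AND ((W OR S) AND (W IMPLIES NOT A)) = True
      NOT S IFF NOT A = True
        NOT S = True
        NOT A = True
      (W OR S) AND (W IMPLIES NOT A) = True
        W OR S = True
        W IMPLIES NOT A = True
          NOT A = True
Both conjuncts True, so the formula holds.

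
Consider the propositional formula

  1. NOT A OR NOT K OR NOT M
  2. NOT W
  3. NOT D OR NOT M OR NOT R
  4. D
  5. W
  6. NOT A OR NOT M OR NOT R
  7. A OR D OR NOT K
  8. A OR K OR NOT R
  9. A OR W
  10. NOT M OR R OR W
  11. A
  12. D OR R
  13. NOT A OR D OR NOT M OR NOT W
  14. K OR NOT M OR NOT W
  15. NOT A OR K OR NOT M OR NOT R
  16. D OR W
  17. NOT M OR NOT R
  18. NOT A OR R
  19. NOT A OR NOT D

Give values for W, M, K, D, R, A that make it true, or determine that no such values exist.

Case W = True:
  Clause (NOT W) is falsified — contradiction.
Case W = False:
  Clause (W) is falsified — contradiction.
Both cases fail, so the formula is unsatisfiable.

The formula is unsatisfiable.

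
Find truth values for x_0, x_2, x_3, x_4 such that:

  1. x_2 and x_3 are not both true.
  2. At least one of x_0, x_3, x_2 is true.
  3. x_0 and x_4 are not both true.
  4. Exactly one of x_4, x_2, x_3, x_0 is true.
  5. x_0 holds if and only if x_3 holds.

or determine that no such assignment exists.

x_0 = False; x_2 = True; x_3 = False; x_4 = False

  (1) x_2=T, x_3=F — not both ✓
  (2) {x_0, x_3, x_2}: 1 true — at least one ✓
  (3) x_0=F, x_4=F — not both ✓
  (4) {x_4, x_2, x_3, x_0}: 1 true — exactly one ✓
  (5) x_0=F, x_3=F — same ✓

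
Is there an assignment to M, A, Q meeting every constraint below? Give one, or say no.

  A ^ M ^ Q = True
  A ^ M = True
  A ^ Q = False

M: True, A: False, Q: False

A ^ M ^ Q = F ^ T ^ F = True ✓
A ^ M = F ^ T = True ✓
A ^ Q = F ^ F = False ✓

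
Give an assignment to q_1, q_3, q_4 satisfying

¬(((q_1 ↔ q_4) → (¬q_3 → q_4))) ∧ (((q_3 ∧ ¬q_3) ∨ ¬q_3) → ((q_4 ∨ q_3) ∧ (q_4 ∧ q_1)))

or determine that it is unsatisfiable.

The formula is unsatisfiable.

Case q_3 = True: the conjunct ¬(((q_1 ↔ q_4) → (¬q_3 → q_4))) becomes ¬(((q_1 ↔ q_4) → True)) = False.
Case q_3 = False: the formula simplifies to ¬(((q_1 ↔ q_4) → q_4)) ∧ (q_4 ∧ (q_4 ∧ q_1)).
  q_4 = True: the conjunct ¬(((q_1 ↔ q_4) → q_4)) becomes ¬((q_1 → True)) = False.
  q_4 = False: the conjunct q_4 is False.
Both cases fail — unsatisfiable.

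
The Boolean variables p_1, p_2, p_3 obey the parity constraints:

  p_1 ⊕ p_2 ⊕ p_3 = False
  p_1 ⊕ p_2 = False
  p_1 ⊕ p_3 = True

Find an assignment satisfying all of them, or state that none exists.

p_1: True, p_2: True, p_3: False

p_1 ⊕ p_2 ⊕ p_3 = T ⊕ T ⊕ F = False ✓
p_1 ⊕ p_2 = T ⊕ T = False ✓
p_1 ⊕ p_3 = T ⊕ F = True ✓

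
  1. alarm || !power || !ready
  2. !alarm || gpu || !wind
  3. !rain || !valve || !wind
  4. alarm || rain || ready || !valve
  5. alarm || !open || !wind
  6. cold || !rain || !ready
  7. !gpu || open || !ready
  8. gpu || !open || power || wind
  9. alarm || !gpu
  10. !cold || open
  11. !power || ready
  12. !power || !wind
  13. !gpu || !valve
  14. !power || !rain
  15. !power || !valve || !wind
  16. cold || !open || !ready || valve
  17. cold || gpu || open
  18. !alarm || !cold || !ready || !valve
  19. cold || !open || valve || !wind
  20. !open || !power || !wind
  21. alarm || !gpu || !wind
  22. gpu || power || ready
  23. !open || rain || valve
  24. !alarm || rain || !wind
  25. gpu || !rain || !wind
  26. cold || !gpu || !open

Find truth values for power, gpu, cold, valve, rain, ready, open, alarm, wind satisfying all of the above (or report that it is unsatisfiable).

power: False; gpu: True; cold: False; valve: False; rain: True; ready: False; open: False; alarm: True; wind: False

Set power = False.
Set gpu = True.
  then (alarm || !gpu) forces alarm = True.
  then (!gpu || !valve) forces valve = False.
Set cold = False.
  then (cold || !gpu || !open) forces open = False.
  then (!gpu || open || !ready) forces ready = False.
Set rain = True.
Set wind = False.
All clauses satisfied.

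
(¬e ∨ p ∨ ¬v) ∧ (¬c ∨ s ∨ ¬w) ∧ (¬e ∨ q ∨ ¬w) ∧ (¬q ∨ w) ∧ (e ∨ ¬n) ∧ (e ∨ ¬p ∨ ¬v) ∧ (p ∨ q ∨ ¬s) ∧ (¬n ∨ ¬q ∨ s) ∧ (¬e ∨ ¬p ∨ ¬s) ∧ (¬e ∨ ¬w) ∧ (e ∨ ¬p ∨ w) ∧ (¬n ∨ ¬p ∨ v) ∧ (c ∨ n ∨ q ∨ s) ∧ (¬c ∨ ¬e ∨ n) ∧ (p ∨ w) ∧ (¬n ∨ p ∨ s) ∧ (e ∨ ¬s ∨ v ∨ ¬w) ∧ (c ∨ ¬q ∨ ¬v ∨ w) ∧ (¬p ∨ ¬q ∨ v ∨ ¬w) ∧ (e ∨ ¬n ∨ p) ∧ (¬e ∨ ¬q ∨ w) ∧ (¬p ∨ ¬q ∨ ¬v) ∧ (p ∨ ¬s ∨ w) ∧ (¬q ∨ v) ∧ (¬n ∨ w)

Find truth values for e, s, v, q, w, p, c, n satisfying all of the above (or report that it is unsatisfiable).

e=F, s=T, v=T, q=T, w=T, p=F, c=F, n=F

Set e = False.
  then (e ∨ ¬n) forces n = False.
Set s = True.
Try v = False:
  (e ∨ ¬s ∨ v ∨ ¬w) forces w = False.
  (¬q ∨ w) forces q = False.
  (p ∨ q ∨ ¬s) forces p = True.
  clause (e ∨ ¬p ∨ w) is falsified — backtrack.
So v = True.
  then (e ∨ ¬p ∨ ¬v) forces p = False.
  then (p ∨ q ∨ ¬s) forces q = True.
  then (p ∨ w) forces w = True.
Set c = False.
All clauses satisfied.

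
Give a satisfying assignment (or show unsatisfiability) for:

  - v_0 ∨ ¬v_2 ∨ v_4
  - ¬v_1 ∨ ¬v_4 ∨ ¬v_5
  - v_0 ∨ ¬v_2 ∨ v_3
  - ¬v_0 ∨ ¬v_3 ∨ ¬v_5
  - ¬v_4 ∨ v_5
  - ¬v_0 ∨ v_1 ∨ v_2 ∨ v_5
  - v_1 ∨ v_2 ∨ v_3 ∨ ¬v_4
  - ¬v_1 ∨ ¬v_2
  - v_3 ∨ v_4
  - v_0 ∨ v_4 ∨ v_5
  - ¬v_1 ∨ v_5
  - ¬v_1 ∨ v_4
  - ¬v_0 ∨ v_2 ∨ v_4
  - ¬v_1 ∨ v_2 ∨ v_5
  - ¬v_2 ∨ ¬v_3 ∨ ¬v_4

v_0 = True, v_1 = False, v_2 = True, v_3 = True, v_4 = False, v_5 = False

Set v_0 = True.
Try v_1 = True:
  (¬v_1 ∨ ¬v_2) forces v_2 = False.
  (¬v_1 ∨ v_5) forces v_5 = True.
  (¬v_1 ∨ ¬v_4 ∨ ¬v_5) forces v_4 = False.
  clause (¬v_1 ∨ v_4) is falsified — backtrack.
So v_1 = False.
Try v_2 = False:
  (¬v_0 ∨ v_1 ∨ v_2 ∨ v_5) forces v_5 = True.
  (¬v_0 ∨ ¬v_3 ∨ ¬v_5) forces v_3 = False.
  (v_1 ∨ v_2 ∨ v_3 ∨ ¬v_4) forces v_4 = False.
  clause (v_3 ∨ v_4) is falsified — backtrack.
So v_2 = True.
Set v_3 = True.
  then (¬v_0 ∨ ¬v_3 ∨ ¬v_5) forces v_5 = False.
  then (¬v_4 ∨ v_5) forces v_4 = False.
All clauses satisfied.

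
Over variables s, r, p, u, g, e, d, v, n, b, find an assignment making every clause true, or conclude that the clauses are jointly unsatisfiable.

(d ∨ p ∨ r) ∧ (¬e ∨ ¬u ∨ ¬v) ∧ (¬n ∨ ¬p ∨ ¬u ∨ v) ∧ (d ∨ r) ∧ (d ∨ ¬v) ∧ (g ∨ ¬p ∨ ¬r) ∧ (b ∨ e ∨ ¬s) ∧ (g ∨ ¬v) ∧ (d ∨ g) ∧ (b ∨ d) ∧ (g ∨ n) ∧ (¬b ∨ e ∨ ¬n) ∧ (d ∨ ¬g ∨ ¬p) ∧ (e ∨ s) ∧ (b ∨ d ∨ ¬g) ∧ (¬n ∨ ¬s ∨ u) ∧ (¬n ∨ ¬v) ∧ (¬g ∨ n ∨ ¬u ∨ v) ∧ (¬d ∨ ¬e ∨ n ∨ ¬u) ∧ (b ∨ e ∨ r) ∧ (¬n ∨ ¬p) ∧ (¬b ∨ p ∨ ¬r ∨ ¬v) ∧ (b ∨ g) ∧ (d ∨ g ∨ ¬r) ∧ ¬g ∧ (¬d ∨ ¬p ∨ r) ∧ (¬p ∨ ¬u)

s = True, r = False, p = False, u = True, g = False, e = True, d = True, v = False, n = True, b = True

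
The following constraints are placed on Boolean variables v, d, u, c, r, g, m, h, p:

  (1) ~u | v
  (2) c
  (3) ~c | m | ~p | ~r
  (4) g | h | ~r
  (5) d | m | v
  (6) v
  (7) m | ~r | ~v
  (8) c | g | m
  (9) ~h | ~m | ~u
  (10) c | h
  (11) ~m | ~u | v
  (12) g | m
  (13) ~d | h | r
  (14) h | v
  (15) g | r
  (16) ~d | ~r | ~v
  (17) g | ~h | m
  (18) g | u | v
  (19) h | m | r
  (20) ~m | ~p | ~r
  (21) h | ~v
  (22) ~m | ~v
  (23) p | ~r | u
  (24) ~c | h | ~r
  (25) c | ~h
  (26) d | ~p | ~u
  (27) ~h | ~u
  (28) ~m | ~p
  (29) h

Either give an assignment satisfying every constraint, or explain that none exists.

Unit clause (c) forces c = True.
Unit clause (v) forces v = True.
In (h | ~v) only h is left, so h = True.
In (~m | ~v) only ~m is left, so m = False.
In (~h | ~u) only ~u is left, so u = False.
In (m | ~r | ~v) only ~r is left, so r = False.
In (g | m) only g is left, so g = True.
Set d = True.
Set p = True.
All clauses satisfied.

v=T, d=T, u=F, c=T, r=F, g=T, m=F, h=T, p=T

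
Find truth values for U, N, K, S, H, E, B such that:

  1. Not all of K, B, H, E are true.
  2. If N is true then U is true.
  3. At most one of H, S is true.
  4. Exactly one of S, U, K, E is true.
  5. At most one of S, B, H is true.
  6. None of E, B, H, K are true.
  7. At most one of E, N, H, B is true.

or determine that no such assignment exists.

U=F, N=F, K=F, S=T, H=F, E=F, B=F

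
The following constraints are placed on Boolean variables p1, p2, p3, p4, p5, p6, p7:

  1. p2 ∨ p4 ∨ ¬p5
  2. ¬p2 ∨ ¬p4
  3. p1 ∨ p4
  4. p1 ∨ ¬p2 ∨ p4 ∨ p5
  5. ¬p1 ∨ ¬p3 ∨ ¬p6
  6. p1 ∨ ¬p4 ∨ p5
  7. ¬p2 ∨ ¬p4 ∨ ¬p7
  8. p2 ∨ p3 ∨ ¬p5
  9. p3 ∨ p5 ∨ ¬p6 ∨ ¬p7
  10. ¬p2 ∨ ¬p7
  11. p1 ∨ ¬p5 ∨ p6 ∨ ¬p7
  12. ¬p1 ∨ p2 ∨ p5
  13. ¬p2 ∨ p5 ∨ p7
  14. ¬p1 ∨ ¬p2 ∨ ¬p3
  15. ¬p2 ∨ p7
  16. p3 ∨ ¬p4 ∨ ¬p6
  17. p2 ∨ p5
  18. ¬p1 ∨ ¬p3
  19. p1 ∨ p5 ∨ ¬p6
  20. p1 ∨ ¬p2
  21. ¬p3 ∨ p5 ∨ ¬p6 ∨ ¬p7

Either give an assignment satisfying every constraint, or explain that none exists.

p1=F, p2=F, p3=T, p4=T, p5=T, p6=T, p7=T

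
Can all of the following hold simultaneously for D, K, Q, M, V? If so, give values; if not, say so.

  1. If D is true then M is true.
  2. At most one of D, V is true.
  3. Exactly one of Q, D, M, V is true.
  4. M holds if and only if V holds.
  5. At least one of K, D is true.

D=F, K=T, Q=T, M=F, V=F

  (1) D=F ⇒ M: vacuous ✓
  (2) {D, V}: 0 true — at most one ✓
  (3) {Q, D, M, V}: 1 true — exactly one ✓
  (4) M=F, V=F — same ✓
  (5) {K, D}: 1 true — at least one ✓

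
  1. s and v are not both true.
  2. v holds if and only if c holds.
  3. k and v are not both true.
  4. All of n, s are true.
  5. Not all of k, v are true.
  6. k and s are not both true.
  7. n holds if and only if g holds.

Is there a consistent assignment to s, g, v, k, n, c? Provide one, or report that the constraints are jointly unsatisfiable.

s: True, g: True, v: False, k: False, n: True, c: False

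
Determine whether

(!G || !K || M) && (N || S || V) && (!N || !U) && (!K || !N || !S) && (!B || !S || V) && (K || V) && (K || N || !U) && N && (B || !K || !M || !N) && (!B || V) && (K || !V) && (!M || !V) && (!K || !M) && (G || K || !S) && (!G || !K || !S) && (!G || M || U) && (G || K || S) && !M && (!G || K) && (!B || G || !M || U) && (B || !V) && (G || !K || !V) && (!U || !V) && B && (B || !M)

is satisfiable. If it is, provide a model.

Unsatisfiable — no assignment works.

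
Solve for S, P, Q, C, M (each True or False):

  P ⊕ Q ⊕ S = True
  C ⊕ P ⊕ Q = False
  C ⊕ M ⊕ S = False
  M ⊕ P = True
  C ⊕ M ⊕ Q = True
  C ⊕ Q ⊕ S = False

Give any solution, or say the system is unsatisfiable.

S: False, P: False, Q: True, C: True, M: True

P ⊕ Q ⊕ S = F ⊕ T ⊕ F = True ✓
C ⊕ P ⊕ Q = T ⊕ F ⊕ T = False ✓
C ⊕ M ⊕ S = T ⊕ T ⊕ F = False ✓
M ⊕ P = T ⊕ F = True ✓
C ⊕ M ⊕ Q = T ⊕ T ⊕ T = True ✓
C ⊕ Q ⊕ S = T ⊕ T ⊕ F = False ✓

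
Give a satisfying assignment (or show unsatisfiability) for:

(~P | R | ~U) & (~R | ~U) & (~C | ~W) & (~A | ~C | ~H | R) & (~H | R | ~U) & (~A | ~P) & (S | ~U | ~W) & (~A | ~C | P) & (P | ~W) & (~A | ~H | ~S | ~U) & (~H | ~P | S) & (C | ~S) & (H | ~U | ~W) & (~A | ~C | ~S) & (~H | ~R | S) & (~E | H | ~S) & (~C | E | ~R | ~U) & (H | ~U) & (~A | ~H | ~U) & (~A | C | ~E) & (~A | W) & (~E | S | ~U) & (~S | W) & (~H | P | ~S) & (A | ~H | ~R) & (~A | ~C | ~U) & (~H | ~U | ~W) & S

UNSATISFIABLE

Case S = True:
  (C | ~S) forces C = True.
  (~C | ~W) forces W = False.
  Clause (~S | W) is falsified — contradiction.
Case S = False:
  Clause (S) is falsified — contradiction.
Both cases fail, so the formula is unsatisfiable.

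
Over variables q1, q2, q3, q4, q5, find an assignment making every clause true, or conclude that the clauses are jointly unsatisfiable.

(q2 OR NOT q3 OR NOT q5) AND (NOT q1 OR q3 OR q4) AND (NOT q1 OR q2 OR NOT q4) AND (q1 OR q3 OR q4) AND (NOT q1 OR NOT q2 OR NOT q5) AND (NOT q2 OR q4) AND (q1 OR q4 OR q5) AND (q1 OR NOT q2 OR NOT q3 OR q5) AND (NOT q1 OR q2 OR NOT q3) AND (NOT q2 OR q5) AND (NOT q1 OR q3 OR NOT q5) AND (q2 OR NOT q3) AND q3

q1 = False, q2 = True, q3 = True, q4 = True, q5 = True

Unit clause (q3) forces q3 = True.
In (q2 OR NOT q3) only q2 is left, so q2 = True.
In (NOT q2 OR q4) only q4 is left, so q4 = True.
In (NOT q2 OR q5) only q5 is left, so q5 = True.
In (NOT q1 OR NOT q2 OR NOT q5) only NOT q1 is left, so q1 = False.
All clauses satisfied.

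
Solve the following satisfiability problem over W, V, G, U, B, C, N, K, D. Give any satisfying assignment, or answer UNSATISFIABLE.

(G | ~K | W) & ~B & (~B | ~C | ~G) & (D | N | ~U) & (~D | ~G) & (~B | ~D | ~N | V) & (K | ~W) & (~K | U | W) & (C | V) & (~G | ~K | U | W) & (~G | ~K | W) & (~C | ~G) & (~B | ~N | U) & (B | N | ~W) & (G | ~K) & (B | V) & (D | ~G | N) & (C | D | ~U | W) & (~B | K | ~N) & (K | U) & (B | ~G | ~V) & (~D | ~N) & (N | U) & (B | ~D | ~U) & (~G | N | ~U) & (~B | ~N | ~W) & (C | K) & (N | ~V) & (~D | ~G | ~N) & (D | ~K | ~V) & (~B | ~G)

W = False, V = True, G = False, U = True, B = False, C = True, N = True, K = False, D = False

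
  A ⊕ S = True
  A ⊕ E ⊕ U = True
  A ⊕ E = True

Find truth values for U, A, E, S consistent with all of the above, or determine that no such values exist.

U: False, A: False, E: True, S: True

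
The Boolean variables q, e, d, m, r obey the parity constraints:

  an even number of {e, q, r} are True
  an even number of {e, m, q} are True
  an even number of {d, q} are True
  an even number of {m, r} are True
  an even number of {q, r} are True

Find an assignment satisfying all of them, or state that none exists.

q=F, e=F, d=F, m=F, r=F

{e, q, r}: 0 true → even ✓
{e, m, q}: 0 true → even ✓
{d, q}: 0 true → even ✓
{m, r}: 0 true → even ✓
{q, r}: 0 true → even ✓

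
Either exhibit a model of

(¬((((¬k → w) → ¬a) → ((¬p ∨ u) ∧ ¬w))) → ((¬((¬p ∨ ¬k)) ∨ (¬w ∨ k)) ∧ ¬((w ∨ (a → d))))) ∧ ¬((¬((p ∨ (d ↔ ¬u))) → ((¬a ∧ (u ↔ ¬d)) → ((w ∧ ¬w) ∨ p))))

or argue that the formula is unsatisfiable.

The conjunct ¬((¬((p ∨ (d ↔ ¬u))) → ((¬a ∧ (u ↔ ¬d)) → ((w ∧ ¬w) ∨ p)))) is unsatisfiable on its own:
  p = True: this becomes ¬((False → True)) = False.
  p = False: simplifies to ¬((¬((d ↔ ¬u)) → ((¬a ∧ (u ↔ ¬d)) → (w ∧ ¬w)))).
    a = True: this becomes ¬((¬((d ↔ ¬u)) → True)) = False.
    a = False: simplifies to ¬((¬((d ↔ ¬u)) → ((u ↔ ¬d) → (w ∧ ¬w)))).
      u = True: simplifies to ¬((¬(¬d) → (¬d → (w ∧ ¬w)))).
        d = True: this becomes ¬((True → True)) = False.
        d = False: this becomes ¬((False → (w ∧ ¬w))) = False.
      u = False: simplifies to ¬((¬d → (d → (w ∧ ¬w)))).
        d = True: this becomes ¬((False → (w ∧ ¬w))) = False.
        d = False: this becomes ¬((True → True)) = False.
So the whole conjunction is unsatisfiable.

No satisfying assignment exists.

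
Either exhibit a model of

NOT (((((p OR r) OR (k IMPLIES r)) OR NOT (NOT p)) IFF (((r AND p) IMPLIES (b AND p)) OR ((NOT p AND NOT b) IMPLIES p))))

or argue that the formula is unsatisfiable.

r: False, b: True, k: True, p: False

  NOT (((((p OR r) OR (k IMPLIES r)) OR NOT (NOT p)) IFF (((r AND p) IMPLIES (b AND p)) OR ((NOT p AND NOT b) IMPLIES p)))) = True
    (((p OR r) OR (k IMPLIES r)) OR NOT (NOT p)) IFF (((r AND p) IMPLIES (b AND p)) OR ((NOT p AND NOT b) IMPLIES p)) = False
      ((p OR r) OR (k IMPLIES r)) OR NOT (NOT p) = False
        (p OR r) OR (k IMPLIES r) = False
          p OR r = False
          k IMPLIES r = False
        NOT (NOT p) = False
          NOT p = True
      ((r AND p) IMPLIES (b AND p)) OR ((NOT p AND NOT b) IMPLIES p) = True
        (r AND p) IMPLIES (b AND p) = True
          r AND p = False
          b AND p = False
        (NOT p AND NOT b) IMPLIES p = True
          NOT p AND NOT b = False
            NOT p = True
            NOT b = False
The formula evaluates to True.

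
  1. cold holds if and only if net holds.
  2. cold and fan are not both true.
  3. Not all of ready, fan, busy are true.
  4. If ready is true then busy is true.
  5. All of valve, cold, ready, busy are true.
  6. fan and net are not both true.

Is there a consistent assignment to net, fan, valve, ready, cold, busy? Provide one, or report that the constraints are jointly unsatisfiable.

net=T, fan=F, valve=T, ready=T, cold=T, busy=T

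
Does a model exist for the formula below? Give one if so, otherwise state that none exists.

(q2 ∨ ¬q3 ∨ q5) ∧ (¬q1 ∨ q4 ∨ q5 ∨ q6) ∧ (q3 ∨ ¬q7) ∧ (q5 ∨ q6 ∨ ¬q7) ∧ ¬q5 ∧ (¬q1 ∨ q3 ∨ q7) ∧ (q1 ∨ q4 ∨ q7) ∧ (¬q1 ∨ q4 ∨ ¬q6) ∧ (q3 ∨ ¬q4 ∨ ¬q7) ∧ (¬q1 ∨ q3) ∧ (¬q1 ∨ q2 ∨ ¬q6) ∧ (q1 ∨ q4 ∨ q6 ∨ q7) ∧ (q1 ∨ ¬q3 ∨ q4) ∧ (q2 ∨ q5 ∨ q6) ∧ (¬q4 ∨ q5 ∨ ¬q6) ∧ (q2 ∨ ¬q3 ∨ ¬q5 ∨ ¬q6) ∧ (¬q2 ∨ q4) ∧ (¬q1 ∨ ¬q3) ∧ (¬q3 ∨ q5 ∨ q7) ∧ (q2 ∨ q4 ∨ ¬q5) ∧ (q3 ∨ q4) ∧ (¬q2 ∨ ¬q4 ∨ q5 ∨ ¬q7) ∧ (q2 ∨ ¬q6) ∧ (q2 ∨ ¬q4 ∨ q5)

Unit clause (¬q5) forces q5 = False.
Try q1 = True:
  (¬q1 ∨ q3) forces q3 = True.
  clause (¬q1 ∨ ¬q3) is falsified — backtrack.
So q1 = False.
Set q2 = True.
  then (¬q2 ∨ q4) forces q4 = True.
  then (¬q2 ∨ ¬q4 ∨ q5 ∨ ¬q7) forces q7 = False.
  then (¬q4 ∨ q5 ∨ ¬q6) forces q6 = False.
  then (¬q3 ∨ q5 ∨ q7) forces q3 = False.
All clauses satisfied.

q1: False, q2: True, q3: False, q4: True, q5: False, q6: False, q7: False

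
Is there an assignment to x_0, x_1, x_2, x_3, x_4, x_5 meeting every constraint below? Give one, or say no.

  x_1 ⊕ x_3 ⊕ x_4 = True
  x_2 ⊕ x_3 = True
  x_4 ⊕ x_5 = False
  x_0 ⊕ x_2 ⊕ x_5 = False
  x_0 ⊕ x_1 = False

x_0: False; x_1: False; x_2: True; x_3: False; x_4: True; x_5: True

x_1 ⊕ x_3 ⊕ x_4 = F ⊕ F ⊕ T = True ✓
x_2 ⊕ x_3 = T ⊕ F = True ✓
x_4 ⊕ x_5 = T ⊕ T = False ✓
x_0 ⊕ x_2 ⊕ x_5 = F ⊕ T ⊕ T = False ✓
x_0 ⊕ x_1 = F ⊕ F = False ✓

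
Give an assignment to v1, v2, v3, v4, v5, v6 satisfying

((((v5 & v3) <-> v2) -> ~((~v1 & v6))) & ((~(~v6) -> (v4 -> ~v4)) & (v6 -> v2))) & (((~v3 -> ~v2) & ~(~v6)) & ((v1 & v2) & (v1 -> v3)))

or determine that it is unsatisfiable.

v1 = True; v2 = True; v3 = True; v4 = False; v5 = True; v6 = True

  (((v5 & v3) <-> v2) -> ~((~v1 & v6))) & ((~(~v6) -> (v4 -> ~v4)) & (v6 -> v2)) = True
    ((v5 & v3) <-> v2) -> ~((~v1 & v6)) = True
      (v5 & v3) <-> v2 = True
        v5 & v3 = True
      ~((~v1 & v6)) = True
        ~v1 & v6 = False
          ~v1 = False
    (~(~v6) -> (v4 -> ~v4)) & (v6 -> v2) = True
      ~(~v6) -> (v4 -> ~v4) = True
        ~(~v6) = True
          ~v6 = False
        v4 -> ~v4 = True
          ~v4 = True
      v6 -> v2 = True
  ((~v3 -> ~v2) & ~(~v6)) & ((v1 & v2) & (v1 -> v3)) = True
    (~v3 -> ~v2) & ~(~v6) = True
      ~v3 -> ~v2 = True
        ~v3 = False
        ~v2 = False
      ~(~v6) = True
        ~v6 = False
    (v1 & v2) & (v1 -> v3) = True
      v1 & v2 = True
      v1 -> v3 = True
Both conjuncts True, so the formula holds.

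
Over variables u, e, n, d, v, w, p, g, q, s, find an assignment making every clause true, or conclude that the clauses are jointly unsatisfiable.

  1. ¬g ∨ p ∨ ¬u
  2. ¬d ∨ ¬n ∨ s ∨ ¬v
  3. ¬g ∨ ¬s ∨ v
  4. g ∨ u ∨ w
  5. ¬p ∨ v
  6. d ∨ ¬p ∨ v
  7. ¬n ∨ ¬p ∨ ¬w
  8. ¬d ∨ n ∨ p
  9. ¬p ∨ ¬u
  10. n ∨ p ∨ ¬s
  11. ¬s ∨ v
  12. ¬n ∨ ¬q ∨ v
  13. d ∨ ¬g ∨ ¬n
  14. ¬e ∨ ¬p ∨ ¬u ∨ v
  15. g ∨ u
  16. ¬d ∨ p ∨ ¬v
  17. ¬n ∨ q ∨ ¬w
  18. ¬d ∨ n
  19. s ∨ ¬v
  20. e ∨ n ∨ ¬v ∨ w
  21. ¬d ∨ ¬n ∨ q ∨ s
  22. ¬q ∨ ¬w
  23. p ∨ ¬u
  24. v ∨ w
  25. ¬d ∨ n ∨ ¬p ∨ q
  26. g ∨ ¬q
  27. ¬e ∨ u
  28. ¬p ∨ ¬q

u = False; e = False; n = False; d = False; v = True; w = True; p = True; g = True; q = False; s = True

Set u = False.
  then (g ∨ u) forces g = True.
  then (¬e ∨ u) forces e = False.
Set n = False.
  then (¬d ∨ n) forces d = False.
Set v = True.
  then (s ∨ ¬v) forces s = True.
  then (e ∨ n ∨ ¬v ∨ w) forces w = True.
  then (¬q ∨ ¬w) forces q = False.
  then (n ∨ p ∨ ¬s) forces p = True.
All clauses satisfied.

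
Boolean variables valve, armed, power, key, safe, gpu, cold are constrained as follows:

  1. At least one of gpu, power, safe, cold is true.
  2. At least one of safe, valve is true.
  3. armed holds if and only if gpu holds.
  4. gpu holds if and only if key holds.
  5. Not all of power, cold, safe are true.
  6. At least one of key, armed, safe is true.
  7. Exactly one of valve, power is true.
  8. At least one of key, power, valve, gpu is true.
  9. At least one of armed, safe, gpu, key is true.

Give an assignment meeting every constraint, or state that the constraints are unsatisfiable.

valve = True, armed = True, power = False, key = True, safe = False, gpu = True, cold = False

  (1) {gpu, power, safe, cold}: 1 true — at least one ✓
  (2) {safe, valve}: 1 true — at least one ✓
  (3) armed=T, gpu=T — same ✓
  (4) gpu=T, key=T — same ✓
  (5) {power, cold, safe}: 0/3 true — not all ✓
  (6) {key, armed, safe}: 2 true — at least one ✓
  (7) {valve, power}: 1 true — exactly one ✓
  (8) {key, power, valve, gpu}: 3 true — at least one ✓
  (9) {armed, safe, gpu, key}: 3 true — at least one ✓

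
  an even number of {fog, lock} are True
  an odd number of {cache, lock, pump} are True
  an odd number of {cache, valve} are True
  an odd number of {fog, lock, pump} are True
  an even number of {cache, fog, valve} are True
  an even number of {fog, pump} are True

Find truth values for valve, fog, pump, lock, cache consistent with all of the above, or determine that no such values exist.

valve: False, fog: True, pump: True, lock: True, cache: True

{fog, lock}: 2 true → even ✓
{cache, lock, pump}: 3 true → odd ✓
{cache, valve}: 1 true → odd ✓
{fog, lock, pump}: 3 true → odd ✓
{cache, fog, valve}: 2 true → even ✓
{fog, pump}: 2 true → even ✓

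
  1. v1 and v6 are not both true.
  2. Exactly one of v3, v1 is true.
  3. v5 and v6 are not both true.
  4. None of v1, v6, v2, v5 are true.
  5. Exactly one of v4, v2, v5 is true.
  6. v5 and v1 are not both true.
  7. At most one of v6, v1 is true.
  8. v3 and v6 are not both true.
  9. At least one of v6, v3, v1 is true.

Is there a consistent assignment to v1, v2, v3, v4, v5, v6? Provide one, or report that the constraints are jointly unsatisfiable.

v1 = False; v2 = False; v3 = True; v4 = True; v5 = False; v6 = False

  (1) v1=F, v6=F — not both ✓
  (2) {v3, v1}: 1 true — exactly one ✓
  (3) v5=F, v6=F — not both ✓
  (4) {v1, v6, v2, v5}: 0 true — none ✓
  (5) {v4, v2, v5}: 1 true — exactly one ✓
  (6) v5=F, v1=F — not both ✓
  (7) {v6, v1}: 0 true — at most one ✓
  (8) v3=T, v6=F — not both ✓
  (9) {v6, v3, v1}: 1 true — at least one ✓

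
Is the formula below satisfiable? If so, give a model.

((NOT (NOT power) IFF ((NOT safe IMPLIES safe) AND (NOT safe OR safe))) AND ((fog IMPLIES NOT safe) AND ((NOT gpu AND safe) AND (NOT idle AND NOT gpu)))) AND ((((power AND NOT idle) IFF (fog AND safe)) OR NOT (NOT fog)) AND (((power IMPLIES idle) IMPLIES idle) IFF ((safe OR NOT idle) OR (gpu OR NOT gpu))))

Case safe = True: the formula simplifies to (NOT (NOT power) AND (NOT fog AND (NOT gpu AND (NOT idle AND NOT gpu)))) AND ((((power AND NOT idle) IFF fog) OR NOT (NOT fog)) AND ((power IMPLIES idle) IMPLIES idle)).
  idle = True: the conjunct NOT idle is False.
  idle = False: simplifies to (NOT (NOT power) AND (NOT fog AND (NOT gpu AND NOT gpu))) AND (((power IFF fog) OR NOT (NOT fog)) AND power).
    fog = True: the conjunct NOT fog is False.
    fog = False: simplifies to (NOT (NOT power) AND (NOT gpu AND NOT gpu)) AND (NOT power AND power).
      power = True: the conjunct NOT power is False.
      power = False: the conjunct NOT (NOT power) becomes NOT (NOT False) = False.
Case safe = False: the conjunct safe is False.
Both cases fail — unsatisfiable.

The formula is unsatisfiable.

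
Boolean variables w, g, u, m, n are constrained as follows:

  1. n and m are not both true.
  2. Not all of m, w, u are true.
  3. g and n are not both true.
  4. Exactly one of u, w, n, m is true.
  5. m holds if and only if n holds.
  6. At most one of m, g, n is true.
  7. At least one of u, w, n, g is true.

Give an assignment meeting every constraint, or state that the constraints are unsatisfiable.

w=F; g=T; u=T; m=F; n=F

  (1) n=F, m=F — not both ✓
  (2) {m, w, u}: 1/3 true — not all ✓
  (3) g=T, n=F — not both ✓
  (4) {u, w, n, m}: 1 true — exactly one ✓
  (5) m=F, n=F — same ✓
  (6) {m, g, n}: 1 true — at most one ✓
  (7) {u, w, n, g}: 2 true — at least one ✓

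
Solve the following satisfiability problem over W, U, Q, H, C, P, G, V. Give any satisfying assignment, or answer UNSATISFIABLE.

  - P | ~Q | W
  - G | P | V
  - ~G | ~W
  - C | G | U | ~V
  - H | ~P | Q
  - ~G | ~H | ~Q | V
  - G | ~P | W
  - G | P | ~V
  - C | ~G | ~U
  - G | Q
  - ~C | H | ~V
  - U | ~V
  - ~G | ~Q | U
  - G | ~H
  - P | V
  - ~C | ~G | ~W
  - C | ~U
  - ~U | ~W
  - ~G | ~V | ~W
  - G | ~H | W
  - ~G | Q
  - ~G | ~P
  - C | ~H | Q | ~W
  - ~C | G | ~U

W = True, U = False, Q = True, H = False, C = False, P = True, G = False, V = False

Set W = True.
  then (~G | ~W) forces G = False.
  then (G | Q) forces Q = True.
  then (G | ~H) forces H = False.
  then (~U | ~W) forces U = False.
  then (U | ~V) forces V = False.
  then (P | V) forces P = True.
Set C = False.
All clauses satisfied.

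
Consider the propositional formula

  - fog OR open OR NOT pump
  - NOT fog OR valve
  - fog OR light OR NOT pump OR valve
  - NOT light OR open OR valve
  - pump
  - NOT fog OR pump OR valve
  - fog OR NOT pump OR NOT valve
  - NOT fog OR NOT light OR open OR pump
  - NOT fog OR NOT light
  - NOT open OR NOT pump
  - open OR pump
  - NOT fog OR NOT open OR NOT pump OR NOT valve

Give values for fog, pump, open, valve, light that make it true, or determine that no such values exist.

fog = True; pump = True; open = False; valve = True; light = False

Unit clause (pump) forces pump = True.
In (NOT open OR NOT pump) only NOT open is left, so open = False.
In (fog OR open OR NOT pump) only fog is left, so fog = True.
In (NOT fog OR valve) only valve is left, so valve = True.
In (NOT fog OR NOT light) only NOT light is left, so light = False.
All clauses satisfied.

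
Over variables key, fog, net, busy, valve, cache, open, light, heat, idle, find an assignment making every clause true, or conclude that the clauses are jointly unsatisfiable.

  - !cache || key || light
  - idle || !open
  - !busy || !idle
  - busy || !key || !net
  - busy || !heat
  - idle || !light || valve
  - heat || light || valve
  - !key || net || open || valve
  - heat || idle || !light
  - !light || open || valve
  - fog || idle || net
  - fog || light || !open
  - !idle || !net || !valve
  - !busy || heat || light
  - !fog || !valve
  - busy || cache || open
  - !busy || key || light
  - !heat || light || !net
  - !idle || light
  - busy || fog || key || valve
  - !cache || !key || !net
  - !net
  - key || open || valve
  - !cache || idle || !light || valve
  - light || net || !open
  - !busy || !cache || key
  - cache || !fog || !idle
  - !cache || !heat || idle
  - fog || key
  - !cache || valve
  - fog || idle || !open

key: True; fog: False; net: False; busy: False; valve: True; cache: False; open: True; light: True; heat: False; idle: True

Unit clause (!net) forces net = False.
Set key = True.
Set fog = False.
  then (fog || idle || net) forces idle = True.
  then (!idle || light) forces light = True.
  then (!busy || !idle) forces busy = False.
  then (busy || !heat) forces heat = False.
Set valve = True.
Set cache = False.
  then (busy || cache || open) forces open = True.
All clauses satisfied.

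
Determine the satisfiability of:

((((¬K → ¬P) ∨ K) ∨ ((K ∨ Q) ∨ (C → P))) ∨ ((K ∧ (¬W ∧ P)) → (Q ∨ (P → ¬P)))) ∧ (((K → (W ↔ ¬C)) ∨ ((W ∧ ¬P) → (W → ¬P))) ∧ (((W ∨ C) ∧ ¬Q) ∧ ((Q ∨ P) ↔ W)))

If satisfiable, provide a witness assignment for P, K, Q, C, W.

P = False, K = True, Q = False, C = True, W = False

  (((¬K → ¬P) ∨ K) ∨ ((K ∨ Q) ∨ (C → P))) ∨ ((K ∧ (¬W ∧ P)) → (Q ∨ (P → ¬P))) = True
    ((¬K → ¬P) ∨ K) ∨ ((K ∨ Q) ∨ (C → P)) = True
      (¬K → ¬P) ∨ K = True
        ¬K → ¬P = True
          ¬K = False
          ¬P = True
      (K ∨ Q) ∨ (C → P) = True
        K ∨ Q = True
        C → P = False
    (K ∧ (¬W ∧ P)) → (Q ∨ (P → ¬P)) = True
      K ∧ (¬W ∧ P) = False
        ¬W ∧ P = False
          ¬W = True
      Q ∨ (P → ¬P) = True
        P → ¬P = True
          ¬P = True
  ((K → (W ↔ ¬C)) ∨ ((W ∧ ¬P) → (W → ¬P))) ∧ (((W ∨ C) ∧ ¬Q) ∧ ((Q ∨ P) ↔ W)) = True
    (K → (W ↔ ¬C)) ∨ ((W ∧ ¬P) → (W → ¬P)) = True
      K → (W ↔ ¬C) = True
        W ↔ ¬C = True
          ¬C = False
      (W ∧ ¬P) → (W → ¬P) = True
        W ∧ ¬P = False
          ¬P = True
        W → ¬P = True
          ¬P = True
    ((W ∨ C) ∧ ¬Q) ∧ ((Q ∨ P) ↔ W) = True
      (W ∨ C) ∧ ¬Q = True
        W ∨ C = True
        ¬Q = True
      (Q ∨ P) ↔ W = True
        Q ∨ P = False
Both conjuncts True, so the formula holds.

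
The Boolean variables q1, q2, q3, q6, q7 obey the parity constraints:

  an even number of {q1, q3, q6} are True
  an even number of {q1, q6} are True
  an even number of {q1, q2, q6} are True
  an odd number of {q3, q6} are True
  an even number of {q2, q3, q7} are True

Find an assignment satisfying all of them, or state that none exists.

q1=T; q2=F; q3=F; q6=T; q7=F

{q1, q3, q6}: 2 true → even ✓
{q1, q6}: 2 true → even ✓
{q1, q2, q6}: 2 true → even ✓
{q3, q6}: 1 true → odd ✓
{q2, q3, q7}: 0 true → even ✓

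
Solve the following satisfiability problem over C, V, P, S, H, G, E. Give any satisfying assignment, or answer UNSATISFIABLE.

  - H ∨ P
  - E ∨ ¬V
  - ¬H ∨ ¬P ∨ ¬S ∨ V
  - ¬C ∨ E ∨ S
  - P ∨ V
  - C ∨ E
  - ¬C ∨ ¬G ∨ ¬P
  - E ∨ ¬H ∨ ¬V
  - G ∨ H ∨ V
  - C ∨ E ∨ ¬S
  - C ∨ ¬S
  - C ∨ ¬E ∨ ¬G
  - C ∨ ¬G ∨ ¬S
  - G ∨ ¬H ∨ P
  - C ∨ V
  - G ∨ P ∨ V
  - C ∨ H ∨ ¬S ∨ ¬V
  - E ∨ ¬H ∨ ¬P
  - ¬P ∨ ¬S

Set C = True.
Set V = True.
  then (E ∨ ¬V) forces E = True.
Set P = False.
  then (H ∨ P) forces H = True.
  then (G ∨ ¬H ∨ P) forces G = True.
Set S = True.
All clauses satisfied.

C: True, V: True, P: False, S: True, H: True, G: True, E: True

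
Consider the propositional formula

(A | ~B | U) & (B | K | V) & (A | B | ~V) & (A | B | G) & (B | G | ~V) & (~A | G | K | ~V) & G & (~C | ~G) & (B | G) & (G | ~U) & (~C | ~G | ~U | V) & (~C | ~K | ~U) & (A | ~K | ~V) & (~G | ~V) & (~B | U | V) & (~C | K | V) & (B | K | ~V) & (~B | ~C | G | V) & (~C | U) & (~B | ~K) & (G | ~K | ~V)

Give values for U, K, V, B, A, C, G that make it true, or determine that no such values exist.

U = True, K = False, V = False, B = True, A = False, C = False, G = True

Unit clause (G) forces G = True.
In (~C | ~G) only ~C is left, so C = False.
In (~G | ~V) only ~V is left, so V = False.
Set U = True.
Set K = False.
  then (B | K | V) forces B = True.
Set A = False.
All clauses satisfied.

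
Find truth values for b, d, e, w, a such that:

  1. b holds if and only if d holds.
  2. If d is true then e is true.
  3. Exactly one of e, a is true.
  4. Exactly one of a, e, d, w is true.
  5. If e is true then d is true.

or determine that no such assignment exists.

b=F, d=F, e=F, w=F, a=T

  (1) b=F, d=F — same ✓
  (2) d=F ⇒ e: vacuous ✓
  (3) {e, a}: 1 true — exactly one ✓
  (4) {a, e, d, w}: 1 true — exactly one ✓
  (5) e=F ⇒ d: vacuous ✓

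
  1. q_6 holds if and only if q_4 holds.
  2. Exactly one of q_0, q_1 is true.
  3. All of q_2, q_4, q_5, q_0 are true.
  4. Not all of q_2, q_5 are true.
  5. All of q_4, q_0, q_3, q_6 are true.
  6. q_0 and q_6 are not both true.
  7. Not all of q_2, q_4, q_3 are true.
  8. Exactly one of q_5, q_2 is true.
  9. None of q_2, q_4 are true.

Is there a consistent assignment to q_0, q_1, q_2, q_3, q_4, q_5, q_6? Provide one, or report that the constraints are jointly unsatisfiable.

The formula is unsatisfiable.

Case q_2 = True:
  Constraint (9) is violated (q_2=T) — contradiction.
Case q_2 = False:
  Constraint (3) is violated (q_2=F) — contradiction.
Both cases fail — unsatisfiable.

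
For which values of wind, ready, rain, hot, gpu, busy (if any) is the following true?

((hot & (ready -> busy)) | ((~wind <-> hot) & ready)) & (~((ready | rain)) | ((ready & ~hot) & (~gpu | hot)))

wind: False; ready: False; rain: False; hot: True; gpu: False; busy: True

  (hot & (ready -> busy)) | ((~wind <-> hot) & ready) = True
    hot & (ready -> busy) = True
      ready -> busy = True
    (~wind <-> hot) & ready = False
      ~wind <-> hot = True
        ~wind = True
  ~((ready | rain)) | ((ready & ~hot) & (~gpu | hot)) = True
    ~((ready | rain)) = True
      ready | rain = False
    (ready & ~hot) & (~gpu | hot) = False
      ready & ~hot = False
        ~hot = False
      ~gpu | hot = True
        ~gpu = True
Both conjuncts True, so the formula holds.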